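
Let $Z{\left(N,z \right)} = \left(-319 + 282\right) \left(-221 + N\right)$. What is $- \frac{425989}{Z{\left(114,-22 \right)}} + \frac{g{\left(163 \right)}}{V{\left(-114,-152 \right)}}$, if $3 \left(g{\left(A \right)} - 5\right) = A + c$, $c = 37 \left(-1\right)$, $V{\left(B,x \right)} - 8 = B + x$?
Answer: $- \frac{110091235}{1021422} \approx -107.78$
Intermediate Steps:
$V{\left(B,x \right)} = 8 + B + x$ ($V{\left(B,x \right)} = 8 + \left(B + x\right) = 8 + B + x$)
$c = -37$
$g{\left(A \right)} = - \frac{22}{3} + \frac{A}{3}$ ($g{\left(A \right)} = 5 + \frac{A - 37}{3} = 5 + \frac{-37 + A}{3} = 5 + \left(- \frac{37}{3} + \frac{A}{3}\right) = - \frac{22}{3} + \frac{A}{3}$)
$Z{\left(N,z \right)} = 8177 - 37 N$ ($Z{\left(N,z \right)} = - 37 \left(-221 + N\right) = 8177 - 37 N$)
$- \frac{425989}{Z{\left(114,-22 \right)}} + \frac{g{\left(163 \right)}}{V{\left(-114,-152 \right)}} = - \frac{425989}{8177 - 4218} + \frac{- \frac{22}{3} + \frac{1}{3} \cdot 163}{8 - 114 - 152} = - \frac{425989}{8177 - 4218} + \frac{- \frac{22}{3} + \frac{163}{3}}{-258} = - \frac{425989}{3959} + 47 \left(- \frac{1}{258}\right) = \left(-425989\right) \frac{1}{3959} - \frac{47}{258} = - \frac{425989}{3959} - \frac{47}{258} = - \frac{110091235}{1021422}$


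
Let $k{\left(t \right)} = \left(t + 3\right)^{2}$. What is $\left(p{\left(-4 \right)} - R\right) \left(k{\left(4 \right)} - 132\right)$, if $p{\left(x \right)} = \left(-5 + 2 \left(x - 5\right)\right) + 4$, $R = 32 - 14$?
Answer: $3071$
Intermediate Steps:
$R = 18$ ($R = 32 - 14 = 18$)
$k{\left(t \right)} = \left(3 + t\right)^{2}$
$p{\left(x \right)} = -11 + 2 x$ ($p{\left(x \right)} = \left(-5 + 2 \left(-5 + x\right)\right) + 4 = \left(-5 + \left(-10 + 2 x\right)\right) + 4 = \left(-15 + 2 x\right) + 4 = -11 + 2 x$)
$\left(p{\left(-4 \right)} - R\right) \left(k{\left(4 \right)} - 132\right) = \left(\left(-11 + 2 \left(-4\right)\right) - 18\right) \left(\left(3 + 4\right)^{2} - 132\right) = \left(\left(-11 - 8\right) - 18\right) \left(7^{2} - 132\right) = \left(-19 - 18\right) \left(49 - 132\right) = \left(-37\right) \left(-83\right) = 3071$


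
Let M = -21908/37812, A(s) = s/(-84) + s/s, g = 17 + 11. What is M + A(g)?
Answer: 275/3151 ≈ 0.087274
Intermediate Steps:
g = 28
A(s) = 1 - s/84 (A(s) = s*(-1/84) + 1 = -s/84 + 1 = 1 - s/84)
M = -5477/9453 (M = -21908*1/37812 = -5477/9453 ≈ -0.57939)
M + A(g) = -5477/9453 + (1 - 1/84*28) = -5477/9453 + (1 - ⅓) = -5477/9453 + ⅔ = 275/3151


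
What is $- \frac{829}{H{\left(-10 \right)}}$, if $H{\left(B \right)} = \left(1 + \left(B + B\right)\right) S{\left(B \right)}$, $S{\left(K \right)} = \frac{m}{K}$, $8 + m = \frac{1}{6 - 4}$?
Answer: $\frac{3316}{57} \approx 58.175$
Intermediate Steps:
$m = - \frac{15}{2}$ ($m = -8 + \frac{1}{6 - 4} = -8 + \frac{1}{2} = - \frac{15}{2} \approx -7.5$)
$S{\left(K \right)} = - \frac{15}{2 K}$
$H{\left(B \right)} = - \frac{15 \left(1 + 2 B\right)}{2 B}$ ($H{\left(B \right)} = \left(1 + \left(B + B\right)\right) \left(- \frac{15}{2 B}\right) = \left(1 + 2 B\right) \left(- \frac{15}{2 B}\right) = - \frac{15 \left(1 + 2 B\right)}{2 B}$)
$- \frac{829}{H{\left(-10 \right)}} = - \frac{829}{-15 - \frac{15}{2 \left(-10\right)}} = - \frac{829}{-15 - - \frac{3}{4}} = - \frac{829}{-15 + \frac{3}{4}} = - \frac{829}{- \frac{57}{4}} = \left(-829\right) \left(- \frac{4}{57}\right) = \frac{3316}{57}$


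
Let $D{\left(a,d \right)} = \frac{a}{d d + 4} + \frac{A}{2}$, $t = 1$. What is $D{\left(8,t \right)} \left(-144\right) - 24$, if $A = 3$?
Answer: $- \frac{2352}{5} \approx -470.4$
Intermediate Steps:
$D{\left(a,d \right)} = \frac{3}{2} + \frac{a}{4 + d^{2}}$ ($D{\left(a,d \right)} = \frac{a}{d d + 4} + \frac{3}{2} = \frac{a}{d^{2} + 4} + 3 \cdot \frac{1}{2} = \frac{a}{4 + d^{2}} + \frac{3}{2} = \frac{3}{2} + \frac{a}{4 + d^{2}}$)
$D{\left(8,t \right)} \left(-144\right) - 24 = \frac{6 + 8 + \frac{3 \cdot 1^{2}}{2}}{4 + 1^{2}} \left(-144\right) - 24 = \frac{6 + 8 + \frac{3}{2} \cdot 1}{4 + 1} \left(-144\right) - 24 = \frac{6 + 8 + \frac{3}{2}}{5} \left(-144\right) - 24 = \frac{1}{5} \cdot \frac{31}{2} \left(-144\right) - 24 = \frac{31}{10} \left(-144\right) - 24 = - \frac{2232}{5} - 24 = - \frac{2352}{5}$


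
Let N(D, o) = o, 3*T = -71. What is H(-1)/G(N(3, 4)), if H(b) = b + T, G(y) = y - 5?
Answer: 74/3 ≈ 24.667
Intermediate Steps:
T = -71/3 (T = (1/3)*(-71) = -71/3 ≈ -23.667)
G(y) = -5 + y
H(b) = -71/3 + b (H(b) = b - 71/3 = -71/3 + b)
H(-1)/G(N(3, 4)) = (-71/3 - 1)/(-5 + 4) = -74/3/(-1) = -74/3*(-1) = 74/3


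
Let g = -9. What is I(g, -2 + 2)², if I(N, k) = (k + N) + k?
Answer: 81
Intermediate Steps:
I(N, k) = N + 2*k (I(N, k) = (N + k) + k = N + 2*k)
I(g, -2 + 2)² = (-9 + 2*(-2 + 2))² = (-9 + 2*0)² = (-9 + 0)² = (-9)² = 81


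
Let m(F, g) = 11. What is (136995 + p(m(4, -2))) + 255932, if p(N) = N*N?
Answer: 393048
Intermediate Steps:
p(N) = N**2
(136995 + p(m(4, -2))) + 255932 = (136995 + 11**2) + 255932 = (136995 + 121) + 255932 = 137116 + 255932 = 393048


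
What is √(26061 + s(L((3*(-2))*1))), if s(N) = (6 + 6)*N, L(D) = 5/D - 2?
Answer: √26027 ≈ 161.33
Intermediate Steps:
L(D) = -2 + 5/D
s(N) = 12*N
√(26061 + s(L((3*(-2))*1))) = √(26061 + 12*(-2 + 5/(((3*(-2))*1)))) = √(26061 + 12*(-2 + 5/((-6*1)))) = √(26061 + 12*(-2 + 5/(-6))) = √(26061 + 12*(-2 + 5*(-⅙))) = √(26061 + 12*(-2 - ⅚)) = √(26061 + 12*(-17/6)) = √(26061 - 34) = √26027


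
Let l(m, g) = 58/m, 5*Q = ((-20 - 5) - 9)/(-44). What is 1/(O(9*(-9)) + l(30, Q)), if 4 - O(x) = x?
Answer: 15/1304 ≈ 0.011503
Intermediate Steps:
O(x) = 4 - x
Q = 17/110 (Q = (((-20 - 5) - 9)/(-44))/5 = ((-25 - 9)*(-1/44))/5 = (-34*(-1/44))/5 = (⅕)*(17/22) = 17/110 ≈ 0.15455)
1/(O(9*(-9)) + l(30, Q)) = 1/((4 - 9*(-9)) + 58/30) = 1/((4 - 1*(-81)) + 58*(1/30)) = 1/((4 + 81) + 29/15) = 1/(85 + 29/15) = 1/(1304/15) = 15/1304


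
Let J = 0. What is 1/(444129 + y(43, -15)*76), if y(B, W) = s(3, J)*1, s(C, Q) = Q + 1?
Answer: 1/444205 ≈ 2.2512e-6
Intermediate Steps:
s(C, Q) = 1 + Q
y(B, W) = 1 (y(B, W) = (1 + 0)*1 = 1*1 = 1)
1/(444129 + y(43, -15)*76) = 1/(444129 + 1*76) = 1/(444129 + 76) = 1/444205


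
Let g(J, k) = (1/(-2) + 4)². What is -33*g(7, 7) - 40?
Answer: -1777/4 ≈ -444.25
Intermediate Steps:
g(J, k) = 49/4 (g(J, k) = (-½ + 4)² = (7/2)² = 49/4)
-33*g(7, 7) - 40 = -33*49/4 - 40 = -1617/4 - 40 = -1777/4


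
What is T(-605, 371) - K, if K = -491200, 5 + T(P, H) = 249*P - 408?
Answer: 340142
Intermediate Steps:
T(P, H) = -413 + 249*P (T(P, H) = -5 + (249*P - 408) = -5 + (-408 + 249*P) = -413 + 249*P)
T(-605, 371) - K = (-413 + 249*(-605)) - 1*(-491200) = (-413 - 150645) + 491200 = -151058 + 491200 = 340142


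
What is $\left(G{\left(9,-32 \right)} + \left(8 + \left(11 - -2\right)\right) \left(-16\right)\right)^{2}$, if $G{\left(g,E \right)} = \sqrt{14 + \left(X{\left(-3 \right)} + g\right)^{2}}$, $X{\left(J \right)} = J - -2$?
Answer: $\left(336 - \sqrt{78}\right)^{2} \approx 1.0704 \cdot 10^{5}$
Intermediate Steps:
$X{\left(J \right)} = 2 + J$ ($X{\left(J \right)} = J + 2 = 2 + J$)
$G{\left(g,E \right)} = \sqrt{14 + \left(-1 + g\right)^{2}}$ ($G{\left(g,E \right)} = \sqrt{14 + \left(\left(2 - 3\right) + g\right)^{2}} = \sqrt{14 + \left(-1 + g\right)^{2}}$)
$\left(G{\left(9,-32 \right)} + \left(8 + \left(11 - -2\right)\right) \left(-16\right)\right)^{2} = \left(\sqrt{14 + \left(-1 + 9\right)^{2}} + \left(8 + \left(11 - -2\right)\right) \left(-16\right)\right)^{2} = \left(\sqrt{14 + 8^{2}} + \left(8 + \left(11 + 2\right)\right) \left(-16\right)\right)^{2} = \left(\sqrt{14 + 64} + \left(8 + 13\right) \left(-16\right)\right)^{2} = \left(\sqrt{78} + 21 \left(-16\right)\right)^{2} = \left(\sqrt{78} - 336\right)^{2} = \left(-336 + \sqrt{78}\right)^{2}$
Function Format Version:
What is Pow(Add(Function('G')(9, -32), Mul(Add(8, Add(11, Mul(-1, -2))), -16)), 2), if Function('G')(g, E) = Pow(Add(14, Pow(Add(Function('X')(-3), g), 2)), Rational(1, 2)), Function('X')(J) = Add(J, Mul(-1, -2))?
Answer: Pow(Add(336, Mul(-1, Pow(78, Rational(1, 2)))), 2) ≈ 1.0704e+5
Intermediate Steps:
Function('X')(J) = Add(2, J) (Function('X')(J) = Add(J, 2) = Add(2, J))
Function('G')(g, E) = Pow(Add(14, Pow(Add(-1, g), 2)), Rational(1, 2)) (Function('G')(g, E) = Pow(Add(14, Pow(Add(Add(2, -3), g), 2)), Rational(1, 2)) = Pow(Add(14, Pow(Add(-1, g), 2)), Rational(1, 2)))
Pow(Add(Function('G')(9, -32), Mul(Add(8, Add(11, Mul(-1, -2))), -16)), 2) = Pow(Add(Pow(Add(14, Pow(Add(-1, 9), 2)), Rational(1, 2)), Mul(Add(8, Add(11, Mul(-1, -2))), -16)), 2) = Pow(Add(Pow(Add(14, Pow(8, 2)), Rational(1, 2)), Mul(Add(8, Add(11, 2)), -16)), 2) = Pow(Add(Pow(Add(14, 64), Rational(1, 2)), Mul(Add(8, 13), -16)), 2) = Pow(Add(Pow(78, Rational(1, 2)), Mul(21, -16)), 2) = Pow(Add(Pow(78, Rational(1, 2)), -336), 2) = Pow(Add(-336, Pow(78, Rational(1, 2))), 2)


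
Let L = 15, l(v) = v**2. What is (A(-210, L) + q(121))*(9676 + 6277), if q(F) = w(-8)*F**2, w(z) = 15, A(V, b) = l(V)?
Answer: 4207045395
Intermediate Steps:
A(V, b) = V**2
q(F) = 15*F**2
(A(-210, L) + q(121))*(9676 + 6277) = ((-210)**2 + 15*121**2)*(9676 + 6277) = (44100 + 15*14641)*15953 = (44100 + 219615)*15953 = 263715*15953 = 4207045395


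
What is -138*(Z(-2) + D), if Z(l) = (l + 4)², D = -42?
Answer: 5244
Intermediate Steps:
Z(l) = (4 + l)²
-138*(Z(-2) + D) = -138*((4 - 2)² - 42) = -138*(2² - 42) = -138*(4 - 42) = -138*(-38) = 5244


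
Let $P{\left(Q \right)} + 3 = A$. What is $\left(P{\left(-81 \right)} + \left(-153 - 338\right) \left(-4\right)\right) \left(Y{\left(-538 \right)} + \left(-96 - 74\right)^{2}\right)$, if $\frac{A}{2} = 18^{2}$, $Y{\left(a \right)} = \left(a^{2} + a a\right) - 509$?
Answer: $1584390911$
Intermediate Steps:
$Y{\left(a \right)} = -509 + 2 a^{2}$ ($Y{\left(a \right)} = \left(a^{2} + a^{2}\right) - 509 = 2 a^{2} - 509 = -509 + 2 a^{2}$)
$A = 648$ ($A = 2 \cdot 18^{2} = 2 \cdot 324 = 648$)
$P{\left(Q \right)} = 645$ ($P{\left(Q \right)} = -3 + 648 = 645$)
$\left(P{\left(-81 \right)} + \left(-153 - 338\right) \left(-4\right)\right) \left(Y{\left(-538 \right)} + \left(-96 - 74\right)^{2}\right) = \left(645 + \left(-153 - 338\right) \left(-4\right)\right) \left(\left(-509 + 2 \left(-538\right)^{2}\right) + \left(-96 - 74\right)^{2}\right) = \left(645 - -1964\right) \left(\left(-509 + 2 \cdot 289444\right) + \left(-170\right)^{2}\right) = \left(645 + 1964\right) \left(\left(-509 + 578888\right) + 28900\right) = 2609 \left(578379 + 28900\right) = 2609 \cdot 607279 = 1584390911$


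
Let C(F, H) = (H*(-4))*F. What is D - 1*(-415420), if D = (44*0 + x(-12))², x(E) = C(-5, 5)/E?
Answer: 3739405/9 ≈ 4.1549e+5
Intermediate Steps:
C(F, H) = -4*F*H (C(F, H) = (-4*H)*F = -4*F*H)
x(E) = 100/E (x(E) = (-4*(-5)*5)/E = 100/E)
D = 625/9 (D = (44*0 + 100/(-12))² = (0 + 100*(-1/12))² = (0 - 25/3)² = (-25/3)² = 625/9 ≈ 69.444)
D - 1*(-415420) = 625/9 - 1*(-415420) = 625/9 + 415420 = 3739405/9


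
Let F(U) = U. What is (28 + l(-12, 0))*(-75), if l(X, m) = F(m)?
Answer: -2100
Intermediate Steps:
l(X, m) = m
(28 + l(-12, 0))*(-75) = (28 + 0)*(-75) = 28*(-75) = -2100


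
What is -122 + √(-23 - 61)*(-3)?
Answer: -122 - 6*I*√21 ≈ -122.0 - 27.495*I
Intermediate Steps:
-122 + √(-23 - 61)*(-3) = -122 + √(-84)*(-3) = -122 + (2*I*√21)*(-3) = -122 - 6*I*√21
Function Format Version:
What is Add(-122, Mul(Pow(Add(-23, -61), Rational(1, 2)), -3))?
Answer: Add(-122, Mul(-6, I, Pow(21, Rational(1, 2)))) ≈ Add(-122.00, Mul(-27.495, I))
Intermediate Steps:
Add(-122, Mul(Pow(Add(-23, -61), Rational(1, 2)), -3)) = Add(-122, Mul(Pow(-84, Rational(1, 2)), -3)) = Add(-122, Mul(Mul(2, I, Pow(21, Rational(1, 2))), -3)) = Add(-122, Mul(-6, I, Pow(21, Rational(1, 2))))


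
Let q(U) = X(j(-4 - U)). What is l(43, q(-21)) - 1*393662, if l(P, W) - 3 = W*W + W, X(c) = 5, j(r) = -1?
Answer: -393629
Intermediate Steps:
q(U) = 5
l(P, W) = 3 + W + W² (l(P, W) = 3 + (W*W + W) = 3 + (W² + W) = 3 + (W + W²) = 3 + W + W²)
l(43, q(-21)) - 1*393662 = (3 + 5 + 5²) - 1*393662 = (3 + 5 + 25) - 393662 = 33 - 393662 = -393629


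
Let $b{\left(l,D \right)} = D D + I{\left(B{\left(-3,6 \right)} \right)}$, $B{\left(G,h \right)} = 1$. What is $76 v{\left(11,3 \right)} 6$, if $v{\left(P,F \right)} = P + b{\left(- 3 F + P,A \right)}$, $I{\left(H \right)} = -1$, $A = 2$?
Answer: $6384$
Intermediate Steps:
$b{\left(l,D \right)} = -1 + D^{2}$ ($b{\left(l,D \right)} = D D - 1 = D^{2} - 1 = -1 + D^{2}$)
$v{\left(P,F \right)} = 3 + P$ ($v{\left(P,F \right)} = P - \left(1 - 2^{2}\right) = P + \left(-1 + 4\right) = P + 3 = 3 + P$)
$76 v{\left(11,3 \right)} 6 = 76 \left(3 + 11\right) 6 = 76 \cdot 14 \cdot 6 = 1064 \cdot 6 = 6384$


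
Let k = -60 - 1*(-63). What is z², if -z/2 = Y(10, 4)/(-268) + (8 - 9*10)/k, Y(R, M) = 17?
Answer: 485188729/161604 ≈ 3002.3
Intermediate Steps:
k = 3 (k = -60 + 63 = 3)
z = 22027/402 (z = -2*(17/(-268) + (8 - 9*10)/3) = -2*(17*(-1/268) + (8 - 90)*(⅓)) = -2*(-17/268 - 82*⅓) = -2*(-17/268 - 82/3) = -2*(-22027/804) = 22027/402 ≈ 54.794)
z² = (22027/402)² = 485188729/161604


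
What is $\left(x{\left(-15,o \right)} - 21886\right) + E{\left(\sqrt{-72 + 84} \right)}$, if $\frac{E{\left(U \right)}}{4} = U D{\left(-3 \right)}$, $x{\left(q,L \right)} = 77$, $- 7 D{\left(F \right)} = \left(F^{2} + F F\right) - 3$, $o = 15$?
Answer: $-21809 - \frac{120 \sqrt{3}}{7} \approx -21839.0$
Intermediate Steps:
$D{\left(F \right)} = \frac{3}{7} - \frac{2 F^{2}}{7}$ ($D{\left(F \right)} = - \frac{\left(F^{2} + F F\right) - 3}{7} = - \frac{\left(F^{2} + F^{2}\right) - 3}{7} = - \frac{2 F^{2} - 3}{7} = - \frac{-3 + 2 F^{2}}{7} = \frac{3}{7} - \frac{2 F^{2}}{7}$)
$E{\left(U \right)} = - \frac{60 U}{7}$ ($E{\left(U \right)} = 4 U \left(\frac{3}{7} - \frac{2 \left(-3\right)^{2}}{7}\right) = 4 U \left(\frac{3}{7} - \frac{18}{7}\right) = 4 U \left(- \frac{15}{7}\right) = 4 \left(- \frac{15 U}{7}\right) = - \frac{60 U}{7}$)
$\left(x{\left(-15,o \right)} - 21886\right) + E{\left(\sqrt{-72 + 84} \right)} = \left(77 - 21886\right) - \frac{60 \sqrt{-72 + 84}}{7} = -21809 - \frac{60 \sqrt{12}}{7} = -21809 - \frac{60 \cdot 2 \sqrt{3}}{7} = -21809 - \frac{120 \sqrt{3}}{7}$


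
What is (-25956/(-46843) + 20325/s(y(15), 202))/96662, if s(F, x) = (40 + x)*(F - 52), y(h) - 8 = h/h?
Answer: -681985839/47117723514796 ≈ -1.4474e-5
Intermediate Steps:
y(h) = 9 (y(h) = 8 + h/h = 8 + 1 = 9)
s(F, x) = (-52 + F)*(40 + x) (s(F, x) = (40 + x)*(-52 + F) = (-52 + F)*(40 + x))
(-25956/(-46843) + 20325/s(y(15), 202))/96662 = (-25956/(-46843) + 20325/(-2080 - 52*202 + 40*9 + 9*202))/96662 = (-25956*(-1/46843) + 20325/(-2080 - 10504 + 360 + 1818))*(1/96662) = (25956/46843 + 20325/(-10406))*(1/96662) = (25956/46843 + 20325*(-1/10406))*(1/96662) = (25956/46843 - 20325/10406)*(1/96662) = -681985839/487448258*1/96662 = -681985839/47117723514796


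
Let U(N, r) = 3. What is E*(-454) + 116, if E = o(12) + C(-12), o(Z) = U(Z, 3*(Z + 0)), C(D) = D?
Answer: 4202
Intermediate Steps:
o(Z) = 3
E = -9 (E = 3 - 12 = -9)
E*(-454) + 116 = -9*(-454) + 116 = 4086 + 116 = 4202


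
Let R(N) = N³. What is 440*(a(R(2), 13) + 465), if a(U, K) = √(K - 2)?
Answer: 204600 + 440*√11 ≈ 2.0606e+5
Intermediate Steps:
a(U, K) = √(-2 + K)
440*(a(R(2), 13) + 465) = 440*(√(-2 + 13) + 465) = 440*(√11 + 465) = 440*(465 + √11) = 204600 + 440*√11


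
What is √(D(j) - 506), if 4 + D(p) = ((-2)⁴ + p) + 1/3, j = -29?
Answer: 28*I*√6/3 ≈ 22.862*I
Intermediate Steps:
D(p) = 37/3 + p (D(p) = -4 + (((-2)⁴ + p) + 1/3) = -4 + ((16 + p) + ⅓) = -4 + (49/3 + p) = 37/3 + p)
√(D(j) - 506) = √((37/3 - 29) - 506) = √(-50/3 - 506) = √(-1568/3) = 28*I*√6/3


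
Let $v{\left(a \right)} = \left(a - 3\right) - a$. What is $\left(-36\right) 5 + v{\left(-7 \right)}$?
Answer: $-183$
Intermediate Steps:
$v{\left(a \right)} = -3$ ($v{\left(a \right)} = \left(-3 + a\right) - a = -3$)
$\left(-36\right) 5 + v{\left(-7 \right)} = \left(-36\right) 5 - 3 = -180 - 3 = -183$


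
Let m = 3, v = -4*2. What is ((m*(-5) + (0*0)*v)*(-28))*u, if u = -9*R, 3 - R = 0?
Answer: -11340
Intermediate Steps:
R = 3 (R = 3 - 1*0 = 3 + 0 = 3)
v = -8
u = -27 (u = -9*3 = -27)
((m*(-5) + (0*0)*v)*(-28))*u = ((3*(-5) + (0*0)*(-8))*(-28))*(-27) = ((-15 + 0*(-8))*(-28))*(-27) = ((-15 + 0)*(-28))*(-27) = -15*(-28)*(-27) = 420*(-27) = -11340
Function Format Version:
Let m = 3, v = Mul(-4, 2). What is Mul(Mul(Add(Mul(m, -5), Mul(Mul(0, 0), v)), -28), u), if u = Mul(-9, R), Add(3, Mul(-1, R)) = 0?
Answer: -11340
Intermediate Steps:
R = 3 (R = Add(3, Mul(-1, 0)) = Add(3, 0) = 3)
v = -8
u = -27 (u = Mul(-9, 3) = -27)
Mul(Mul(Add(Mul(m, -5), Mul(Mul(0, 0), v)), -28), u) = Mul(Mul(Add(Mul(3, -5), Mul(Mul(0, 0), -8)), -28), -27) = Mul(Mul(Add(-15, Mul(0, -8)), -28), -27) = Mul(Mul(Add(-15, 0), -28), -27) = Mul(Mul(-15, -28), -27) = Mul(420, -27) = -11340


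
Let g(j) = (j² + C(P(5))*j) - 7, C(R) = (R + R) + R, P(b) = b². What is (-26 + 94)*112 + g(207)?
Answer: 65983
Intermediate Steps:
C(R) = 3*R (C(R) = 2*R + R = 3*R)
g(j) = -7 + j² + 75*j (g(j) = (j² + (3*5²)*j) - 7 = (j² + (3*25)*j) - 7 = (j² + 75*j) - 7 = -7 + j² + 75*j)
(-26 + 94)*112 + g(207) = (-26 + 94)*112 + (-7 + 207² + 75*207) = 68*112 + (-7 + 42849 + 15525) = 7616 + 58367 = 65983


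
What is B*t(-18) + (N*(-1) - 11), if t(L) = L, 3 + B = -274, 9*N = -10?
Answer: 44785/9 ≈ 4976.1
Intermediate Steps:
N = -10/9 (N = (1/9)*(-10) = -10/9 ≈ -1.1111)
B = -277 (B = -3 - 274 = -277)
B*t(-18) + (N*(-1) - 11) = -277*(-18) + (-10/9*(-1) - 11) = 4986 + (10/9 - 11) = 4986 - 89/9 = 44785/9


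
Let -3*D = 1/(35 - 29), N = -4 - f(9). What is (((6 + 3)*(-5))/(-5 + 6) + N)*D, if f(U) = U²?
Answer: 65/9 ≈ 7.2222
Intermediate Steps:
N = -85 (N = -4 - 1*9² = -4 - 1*81 = -4 - 81 = -85)
D = -1/18 (D = -1/(3*(35 - 29)) = -⅓/6 = -⅓*⅙ = -1/18 ≈ -0.055556)
(((6 + 3)*(-5))/(-5 + 6) + N)*D = (((6 + 3)*(-5))/(-5 + 6) - 85)*(-1/18) = ((9*(-5))/1 - 85)*(-1/18) = (-45*1 - 85)*(-1/18) = (-45 - 85)*(-1/18) = -130*(-1/18) = 65/9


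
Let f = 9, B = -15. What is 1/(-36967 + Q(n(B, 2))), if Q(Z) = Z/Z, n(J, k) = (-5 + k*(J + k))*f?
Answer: -1/36966 ≈ -2.7052e-5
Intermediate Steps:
n(J, k) = -45 + 9*k*(J + k) (n(J, k) = (-5 + k*(J + k))*9 = -45 + 9*k*(J + k))
Q(Z) = 1
1/(-36967 + Q(n(B, 2))) = 1/(-36967 + 1) = 1/(-36966) = -1/36966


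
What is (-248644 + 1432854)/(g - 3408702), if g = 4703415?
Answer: 1184210/1294713 ≈ 0.91465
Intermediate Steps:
(-248644 + 1432854)/(g - 3408702) = (-248644 + 1432854)/(4703415 - 3408702) = 1184210/1294713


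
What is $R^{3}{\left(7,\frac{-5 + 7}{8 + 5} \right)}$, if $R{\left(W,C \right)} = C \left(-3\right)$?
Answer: $- \frac{216}{2197} \approx -0.098316$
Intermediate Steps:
$R{\left(W,C \right)} = - 3 C$
$R^{3}{\left(7,\frac{-5 + 7}{8 + 5} \right)} = \left(- 3 \frac{-5 + 7}{8 + 5}\right)^{3} = \left(- 3 \cdot \frac{2}{13}\right)^{3} = \left(- 3 \cdot 2 \cdot \frac{1}{13}\right)^{3} = \left(\left(-3\right) \frac{2}{13}\right)^{3} = \left(- \frac{6}{13}\right)^{3} = - \frac{216}{2197}$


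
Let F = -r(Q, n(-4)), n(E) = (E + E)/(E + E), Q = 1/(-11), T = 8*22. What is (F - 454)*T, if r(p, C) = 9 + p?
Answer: -81472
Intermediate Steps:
T = 176
Q = -1/11 ≈ -0.090909
n(E) = 1 (n(E) = (2*E)/((2*E)) = (2*E)*(1/(2*E)) = 1)
F = -98/11 (F = -(9 - 1/11) = -1*98/11 = -98/11 ≈ -8.9091)
(F - 454)*T = (-98/11 - 454)*176 = -5092/11*176 = -81472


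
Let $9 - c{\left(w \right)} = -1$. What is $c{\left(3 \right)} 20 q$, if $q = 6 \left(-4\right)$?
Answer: $-4800$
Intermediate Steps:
$c{\left(w \right)} = 10$ ($c{\left(w \right)} = 9 - -1 = 9 + 1 = 10$)
$q = -24$
$c{\left(3 \right)} 20 q = 10 \cdot 20 \left(-24\right) = 200 \left(-24\right) = -4800$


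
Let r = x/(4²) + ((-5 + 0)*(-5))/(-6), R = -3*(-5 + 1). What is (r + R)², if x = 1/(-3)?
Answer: 15625/256 ≈ 61.035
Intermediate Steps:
R = 12 (R = -3*(-4) = 12)
x = -⅓ ≈ -0.33333
r = -67/16 (r = -1/(3*(4²)) + ((-5 + 0)*(-5))/(-6) = -⅓/16 - 5*(-5)*(-⅙) = -⅓*1/16 + 25*(-⅙) = -1/48 - 25/6 = -67/16 ≈ -4.1875)
(r + R)² = (-67/16 + 12)² = (125/16)² = 15625/256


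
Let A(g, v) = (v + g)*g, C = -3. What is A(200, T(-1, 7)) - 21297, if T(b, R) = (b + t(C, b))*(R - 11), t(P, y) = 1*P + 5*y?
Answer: 25903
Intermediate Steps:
t(P, y) = P + 5*y
T(b, R) = (-11 + R)*(-3 + 6*b) (T(b, R) = (b + (-3 + 5*b))*(R - 11) = (-3 + 6*b)*(-11 + R) = (-11 + R)*(-3 + 6*b))
A(g, v) = g*(g + v) (A(g, v) = (g + v)*g = g*(g + v))
A(200, T(-1, 7)) - 21297 = 200*(200 + (33 - 66*(-1) - 3*7 + 6*7*(-1))) - 21297 = 200*(200 + (33 + 66 - 21 - 42)) - 21297 = 200*(200 + 36) - 21297 = 200*236 - 21297 = 47200 - 21297 = 25903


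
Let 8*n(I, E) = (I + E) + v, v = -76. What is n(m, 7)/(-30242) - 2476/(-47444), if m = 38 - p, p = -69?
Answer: 74653833/1434801448 ≈ 0.052031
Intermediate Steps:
m = 107 (m = 38 - 1*(-69) = 38 + 69 = 107)
n(I, E) = -19/2 + E/8 + I/8 (n(I, E) = ((I + E) - 76)/8 = ((E + I) - 76)/8 = (-76 + E + I)/8 = -19/2 + E/8 + I/8)
n(m, 7)/(-30242) - 2476/(-47444) = (-19/2 + (1/8)*7 + (1/8)*107)/(-30242) - 2476/(-47444) = (-19/2 + 7/8 + 107/8)*(-1/30242) - 2476*(-1/47444) = (19/4)*(-1/30242) + 619/11861 = -19/120968 + 619/11861 = 74653833/1434801448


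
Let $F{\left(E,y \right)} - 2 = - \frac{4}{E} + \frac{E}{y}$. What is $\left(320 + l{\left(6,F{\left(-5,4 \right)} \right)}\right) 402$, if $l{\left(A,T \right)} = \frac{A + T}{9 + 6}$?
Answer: $\frac{6442117}{50} \approx 1.2884 \cdot 10^{5}$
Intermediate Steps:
$F{\left(E,y \right)} = 2 - \frac{4}{E} + \frac{E}{y}$ ($F{\left(E,y \right)} = 2 + \left(- \frac{4}{E} + \frac{E}{y}\right) = 2 - \frac{4}{E} + \frac{E}{y}$)
$l{\left(A,T \right)} = \frac{A}{15} + \frac{T}{15}$ ($l{\left(A,T \right)} = \frac{A + T}{15} = \left(A + T\right) \frac{1}{15} = \frac{A}{15} + \frac{T}{15}$)
$\left(320 + l{\left(6,F{\left(-5,4 \right)} \right)}\right) 402 = \left(320 + \left(\frac{1}{15} \cdot 6 + \frac{2 - \frac{4}{-5} - \frac{5}{4}}{15}\right)\right) 402 = \left(320 + \left(\frac{2}{5} + \frac{2 - - \frac{4}{5} - \frac{5}{4}}{15}\right)\right) 402 = \left(320 + \left(\frac{2}{5} + \frac{2 + \frac{4}{5} - \frac{5}{4}}{15}\right)\right) 402 = \left(320 + \left(\frac{2}{5} + \frac{1}{15} \cdot \frac{31}{20}\right)\right) 402 = \left(320 + \left(\frac{2}{5} + \frac{31}{300}\right)\right) 402 = \left(320 + \frac{151}{300}\right) 402 = \frac{96151}{300} \cdot 402 = \frac{6442117}{50}$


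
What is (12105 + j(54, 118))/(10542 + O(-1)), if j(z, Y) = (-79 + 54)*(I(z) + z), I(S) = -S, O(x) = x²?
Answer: 12105/10543 ≈ 1.1482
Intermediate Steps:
j(z, Y) = 0 (j(z, Y) = (-79 + 54)*(-z + z) = -25*0 = 0)
(12105 + j(54, 118))/(10542 + O(-1)) = (12105 + 0)/(10542 + (-1)²) = 12105/(10542 + 1) = 12105/10543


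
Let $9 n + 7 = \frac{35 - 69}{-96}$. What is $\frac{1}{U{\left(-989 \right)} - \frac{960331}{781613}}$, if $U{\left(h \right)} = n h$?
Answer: $\frac{337656816}{246177003991} \approx 0.0013716$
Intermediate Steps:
$n = - \frac{319}{432}$ ($n = - \frac{7}{9} + \frac{\left(35 - 69\right) \frac{1}{-96}}{9} = - \frac{7}{9} + \frac{\left(35 - 69\right) \left(- \frac{1}{96}\right)}{9} = - \frac{7}{9} + \frac{\left(-34\right) \left(- \frac{1}{96}\right)}{9} = - \frac{7}{9} + \frac{1}{9} \cdot \frac{17}{48} = - \frac{7}{9} + \frac{17}{432} = - \frac{319}{432} \approx -0.73843$)
$U{\left(h \right)} = - \frac{319 h}{432}$
$\frac{1}{U{\left(-989 \right)} - \frac{960331}{781613}} = \frac{1}{\left(- \frac{319}{432}\right) \left(-989\right) - \frac{960331}{781613}} = \frac{1}{\frac{315491}{432} - \frac{960331}{781613}} = \frac{1}{\frac{246177003991}{337656816}} = \frac{337656816}{246177003991}$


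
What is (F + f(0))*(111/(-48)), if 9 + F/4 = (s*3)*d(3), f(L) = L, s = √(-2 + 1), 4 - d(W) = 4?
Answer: 333/4 ≈ 83.250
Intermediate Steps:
d(W) = 0 (d(W) = 4 - 1*4 = 4 - 4 = 0)
s = I (s = √(-1) = I ≈ 1.0*I)
F = -36 (F = -36 + 4*((I*3)*0) = -36 + 4*((3*I)*0) = -36 + 4*0 = -36 + 0 = -36)
(F + f(0))*(111/(-48)) = (-36 + 0)*(111/(-48)) = -3996*(-1)/48 = -36*(-37/16) = 333/4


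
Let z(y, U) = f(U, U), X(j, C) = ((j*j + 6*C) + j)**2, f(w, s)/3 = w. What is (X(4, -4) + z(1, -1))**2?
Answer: 169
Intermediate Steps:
f(w, s) = 3*w
X(j, C) = (j + j**2 + 6*C)**2 (X(j, C) = ((j**2 + 6*C) + j)**2 = (j + j**2 + 6*C)**2)
z(y, U) = 3*U
(X(4, -4) + z(1, -1))**2 = ((4 + 4**2 + 6*(-4))**2 + 3*(-1))**2 = ((4 + 16 - 24)**2 - 3)**2 = ((-4)**2 - 3)**2 = (16 - 3)**2 = 13**2 = 169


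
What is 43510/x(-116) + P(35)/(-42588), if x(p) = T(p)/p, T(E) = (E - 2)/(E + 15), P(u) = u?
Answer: -1550699533015/358956 ≈ -4.3200e+6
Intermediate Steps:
T(E) = (-2 + E)/(15 + E)
x(p) = (-2 + p)/(p*(15 + p)) (x(p) = ((-2 + p)/(15 + p))/p = (-2 + p)/(p*(15 + p)))
43510/x(-116) + P(35)/(-42588) = 43510/(((-2 - 116)/((-116)*(15 - 116)))) + 35/(-42588) = 43510/((-1/116*(-118)/(-101))) + 35*(-1/42588) = 43510/((-1/116*(-1/101)*(-118))) - 5/6084 = 43510/(-59/5858) - 5/6084 = 43510*(-5858/59) - 5/6084 = -254881580/59 - 5/6084 = -1550699533015/358956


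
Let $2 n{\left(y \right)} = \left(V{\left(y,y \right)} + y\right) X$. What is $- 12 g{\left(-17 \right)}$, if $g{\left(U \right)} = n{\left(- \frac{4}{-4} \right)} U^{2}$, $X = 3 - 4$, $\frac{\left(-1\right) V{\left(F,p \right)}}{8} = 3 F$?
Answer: $-39882$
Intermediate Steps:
$V{\left(F,p \right)} = - 24 F$ ($V{\left(F,p \right)} = - 8 \cdot 3 F = - 24 F$)
$X = -1$
$n{\left(y \right)} = \frac{23 y}{2}$ ($n{\left(y \right)} = \frac{\left(- 24 y + y\right) \left(-1\right)}{2} = \frac{- 23 y \left(-1\right)}{2} = \frac{23 y}{2}$)
$g{\left(U \right)} = \frac{23 U^{2}}{2}$ ($g{\left(U \right)} = \frac{23 \left(- \frac{4}{-4}\right)}{2} U^{2} = \frac{23 \left(\left(-4\right) \left(- \frac{1}{4}\right)\right)}{2} U^{2} = \frac{23}{2} \cdot 1 U^{2} = \frac{23 U^{2}}{2}$)
$- 12 g{\left(-17 \right)} = - 12 \frac{23 \left(-17\right)^{2}}{2} = - 12 \cdot \frac{23}{2} \cdot 289 = \left(-12\right) \frac{6647}{2} = -39882$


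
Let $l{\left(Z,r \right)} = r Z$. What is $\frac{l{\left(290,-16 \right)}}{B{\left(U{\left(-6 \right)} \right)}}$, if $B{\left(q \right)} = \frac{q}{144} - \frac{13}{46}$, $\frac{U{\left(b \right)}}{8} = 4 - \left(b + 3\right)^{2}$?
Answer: $8280$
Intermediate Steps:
$l{\left(Z,r \right)} = Z r$
$U{\left(b \right)} = 32 - 8 \left(3 + b\right)^{2}$ ($U{\left(b \right)} = 8 \left(4 - \left(b + 3\right)^{2}\right) = 8 \left(4 - \left(3 + b\right)^{2}\right) = 32 - 8 \left(3 + b\right)^{2}$)
$B{\left(q \right)} = - \frac{13}{46} + \frac{q}{144}$ ($B{\left(q \right)} = q \frac{1}{144} - \frac{13}{46} = \frac{q}{144} - \frac{13}{46} = - \frac{13}{46} + \frac{q}{144}$)
$\frac{l{\left(290,-16 \right)}}{B{\left(U{\left(-6 \right)} \right)}} = \frac{290 \left(-16\right)}{- \frac{13}{46} + \frac{32 - 8 \left(3 - 6\right)^{2}}{144}} = - \frac{4640}{- \frac{13}{46} + \frac{32 - 8 \left(-3\right)^{2}}{144}} = - \frac{4640}{- \frac{13}{46} + \frac{32 - 72}{144}} = - \frac{4640}{- \frac{13}{46} + \frac{1}{144} \left(-40\right)} = - \frac{4640}{- \frac{13}{46} - \frac{5}{18}} = - \frac{4640}{- \frac{116}{207}} = \left(-4640\right) \left(- \frac{207}{116}\right) = 8280$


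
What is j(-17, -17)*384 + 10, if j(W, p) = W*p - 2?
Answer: 110218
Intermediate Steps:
j(W, p) = -2 + W*p
j(-17, -17)*384 + 10 = (-2 - 17*(-17))*384 + 10 = (-2 + 289)*384 + 10 = 287*384 + 10 = 110208 + 10 = 110218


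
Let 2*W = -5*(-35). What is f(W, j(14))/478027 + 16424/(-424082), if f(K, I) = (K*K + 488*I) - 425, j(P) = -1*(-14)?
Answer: -3774288523/405445292428 ≈ -0.0093090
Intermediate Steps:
j(P) = 14
W = 175/2 (W = (-5*(-35))/2 = (1/2)*175 = 175/2 ≈ 87.500)
f(K, I) = -425 + K**2 + 488*I (f(K, I) = (K**2 + 488*I) - 425 = -425 + K**2 + 488*I)
f(W, j(14))/478027 + 16424/(-424082) = (-425 + (175/2)**2 + 488*14)/478027 + 16424/(-424082) = (-425 + 30625/4 + 6832)*(1/478027) + 16424*(-1/424082) = (56253/4)*(1/478027) - 8212/212041 = 56253/1912108 - 8212/212041 = -3774288523/405445292428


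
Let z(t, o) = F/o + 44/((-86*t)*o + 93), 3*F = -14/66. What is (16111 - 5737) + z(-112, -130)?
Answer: 167167705354649/16114102290 ≈ 10374.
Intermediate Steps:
F = -7/99 (F = (-14/66)/3 = (-14*1/66)/3 = (⅓)*(-7/33) = -7/99 ≈ -0.070707)
z(t, o) = 44/(93 - 86*o*t) - 7/(99*o) (z(t, o) = -7/(99*o) + 44/((-86*t)*o + 93) = -7/(99*o) + 44/(-86*o*t + 93) = -7/(99*o) + 44/(93 - 86*o*t) = 44/(93 - 86*o*t) - 7/(99*o))
(16111 - 5737) + z(-112, -130) = (16111 - 5737) + (1/99)*(651 - 4356*(-130) - 602*(-130)*(-112))/(-130*(-93 + 86*(-130)*(-112))) = 10374 + (1/99)*(-1/130)*(651 + 566280 - 8765120)/(-93 + 1252160) = 10374 + (1/99)*(-1/130)*(-8198189)/1252067 = 10374 + (1/99)*(-1/130)*(1/1252067)*(-8198189) = 10374 + 8198189/16114102290 = 167167705354649/16114102290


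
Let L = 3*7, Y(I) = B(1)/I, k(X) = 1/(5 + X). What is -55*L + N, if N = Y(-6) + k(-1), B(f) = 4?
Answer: -13865/12 ≈ -1155.4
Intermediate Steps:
Y(I) = 4/I
N = -5/12 (N = 4/(-6) + 1/(5 - 1) = 4*(-⅙) + 1/4 = -⅔ + ¼ = -5/12 ≈ -0.41667)
L = 21
-55*L + N = -55*21 - 5/12 = -1155 - 5/12 = -13865/12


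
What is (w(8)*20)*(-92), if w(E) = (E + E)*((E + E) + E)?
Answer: -706560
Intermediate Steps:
w(E) = 6*E**2 (w(E) = (2*E)*(2*E + E) = (2*E)*(3*E) = 6*E**2)
(w(8)*20)*(-92) = ((6*8**2)*20)*(-92) = ((6*64)*20)*(-92) = (384*20)*(-92) = 7680*(-92) = -706560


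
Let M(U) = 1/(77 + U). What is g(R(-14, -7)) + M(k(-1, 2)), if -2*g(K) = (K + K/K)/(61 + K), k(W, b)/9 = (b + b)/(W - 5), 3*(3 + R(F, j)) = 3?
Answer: 189/8378 ≈ 0.022559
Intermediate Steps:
R(F, j) = -2 (R(F, j) = -3 + (1/3)*3 = -3 + 1 = -2)
k(W, b) = 18*b/(-5 + W) (k(W, b) = 9*((b + b)/(W - 5)) = 9*((2*b)/(-5 + W)) = 9*(2*b/(-5 + W)) = 18*b/(-5 + W))
g(K) = -(1 + K)/(2*(61 + K)) (g(K) = -(K + K/K)/(2*(61 + K)) = -(K + 1)/(2*(61 + K)) = -(1 + K)/(2*(61 + K)))
g(R(-14, -7)) + M(k(-1, 2)) = (-1 - 1*(-2))/(2*(61 - 2)) + 1/(77 + 18*2/(-5 - 1)) = (1/2)*(-1 + 2)/59 + 1/(77 + 18*2/(-6)) = (1/2)*(1/59)*1 + 1/(77 + 18*2*(-1/6)) = 1/118 + 1/(77 - 6) = 1/118 + 1/71 = 189/8378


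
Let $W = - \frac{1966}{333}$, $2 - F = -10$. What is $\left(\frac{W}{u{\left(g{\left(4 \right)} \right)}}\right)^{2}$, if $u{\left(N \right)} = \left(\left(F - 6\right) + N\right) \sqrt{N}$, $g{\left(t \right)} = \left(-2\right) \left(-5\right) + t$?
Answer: $\frac{966289}{155244600} \approx 0.0062243$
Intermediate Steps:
$F = 12$ ($F = 2 - -10 = 2 + 10 = 12$)
$g{\left(t \right)} = 10 + t$
$W = - \frac{1966}{333}$ ($W = \left(-1966\right) \frac{1}{333} = - \frac{1966}{333} \approx -5.9039$)
$u{\left(N \right)} = \sqrt{N} \left(6 + N\right)$ ($u{\left(N \right)} = \left(\left(12 - 6\right) + N\right) \sqrt{N} = \left(6 + N\right) \sqrt{N} = \sqrt{N} \left(6 + N\right)$)
$\left(\frac{W}{u{\left(g{\left(4 \right)} \right)}}\right)^{2} = \left(- \frac{1966}{333 \sqrt{10 + 4} \left(6 + \left(10 + 4\right)\right)}\right)^{2} = \left(- \frac{1966}{333 \sqrt{14} \left(6 + 14\right)}\right)^{2} = \left(- \frac{1966}{333 \sqrt{14} \cdot 20}\right)^{2} = \left(- \frac{1966}{333 \cdot 20 \sqrt{14}}\right)^{2} = \left(- \frac{1966 \frac{\sqrt{14}}{280}}{333}\right)^{2} = \left(- \frac{983 \sqrt{14}}{46620}\right)^{2} = \frac{966289}{155244600}$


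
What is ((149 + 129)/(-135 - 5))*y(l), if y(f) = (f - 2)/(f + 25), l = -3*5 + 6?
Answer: 1529/1120 ≈ 1.3652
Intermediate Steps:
l = -9 (l = -15 + 6 = -9)
y(f) = (-2 + f)/(25 + f)
((149 + 129)/(-135 - 5))*y(l) = ((149 + 129)/(-135 - 5))*((-2 - 9)/(25 - 9)) = (278/(-140))*(-11/16) = (278*(-1/140))*((1/16)*(-11)) = -139/70*(-11/16) = 1529/1120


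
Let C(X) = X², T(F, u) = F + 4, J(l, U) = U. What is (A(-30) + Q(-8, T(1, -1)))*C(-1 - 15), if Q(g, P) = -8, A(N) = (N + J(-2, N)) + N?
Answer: -25088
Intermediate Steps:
A(N) = 3*N (A(N) = (N + N) + N = 2*N + N = 3*N)
T(F, u) = 4 + F
(A(-30) + Q(-8, T(1, -1)))*C(-1 - 15) = (3*(-30) - 8)*(-1 - 15)² = (-90 - 8)*(-16)² = -98*256 = -25088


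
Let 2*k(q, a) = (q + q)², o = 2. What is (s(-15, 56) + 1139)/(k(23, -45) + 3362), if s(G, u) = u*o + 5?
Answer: 314/1105 ≈ 0.28416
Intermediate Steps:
s(G, u) = 5 + 2*u (s(G, u) = u*2 + 5 = 2*u + 5 = 5 + 2*u)
k(q, a) = 2*q² (k(q, a) = (q + q)²/2 = (2*q)²/2 = (4*q²)/2 = 2*q²)
(s(-15, 56) + 1139)/(k(23, -45) + 3362) = ((5 + 2*56) + 1139)/(2*23² + 3362) = ((5 + 112) + 1139)/(2*529 + 3362) = (117 + 1139)/(1058 + 3362) = 1256/4420 = 1256*(1/4420) = 314/1105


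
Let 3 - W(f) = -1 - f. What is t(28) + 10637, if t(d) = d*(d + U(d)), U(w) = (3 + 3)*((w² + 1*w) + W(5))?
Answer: 149349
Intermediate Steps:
W(f) = 4 + f (W(f) = 3 - (-1 - f) = 3 + (1 + f) = 4 + f)
U(w) = 54 + 6*w + 6*w² (U(w) = (3 + 3)*((w² + 1*w) + (4 + 5)) = 6*((w² + w) + 9) = 6*((w + w²) + 9) = 6*(9 + w + w²) = 54 + 6*w + 6*w²)
t(d) = d*(54 + 6*d² + 7*d) (t(d) = d*(d + (54 + 6*d + 6*d²)) = d*(54 + 6*d² + 7*d))
t(28) + 10637 = 28*(54 + 6*28² + 7*28) + 10637 = 28*(54 + 6*784 + 196) + 10637 = 28*(54 + 4704 + 196) + 10637 = 28*4954 + 10637 = 138712 + 10637 = 149349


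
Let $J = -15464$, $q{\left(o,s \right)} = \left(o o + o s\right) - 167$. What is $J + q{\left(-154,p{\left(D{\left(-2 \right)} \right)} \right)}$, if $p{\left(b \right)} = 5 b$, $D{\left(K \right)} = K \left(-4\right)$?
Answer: $1925$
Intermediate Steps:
$D{\left(K \right)} = - 4 K$
$q{\left(o,s \right)} = -167 + o^{2} + o s$ ($q{\left(o,s \right)} = \left(o^{2} + o s\right) - 167 = -167 + o^{2} + o s$)
$J + q{\left(-154,p{\left(D{\left(-2 \right)} \right)} \right)} = -15464 - \left(167 - 23716 + 154 \cdot 5 \left(\left(-4\right) \left(-2\right)\right)\right) = -15464 - \left(-23549 + 154 \cdot 5 \cdot 8\right) = -15464 - -17389 = -15464 + 17389 = 1925$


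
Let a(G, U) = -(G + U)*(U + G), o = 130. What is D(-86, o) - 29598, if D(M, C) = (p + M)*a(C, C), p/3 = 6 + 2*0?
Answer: 4567202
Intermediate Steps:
a(G, U) = -(G + U)² (a(G, U) = -(G + U)*(G + U) = -(G + U)²)
p = 18 (p = 3*(6 + 2*0) = 3*(6 + 0) = 3*6 = 18)
D(M, C) = -4*C²*(18 + M) (D(M, C) = (18 + M)*(-(C + C)²) = (18 + M)*(-(2*C)²) = (18 + M)*(-4*C²) = -4*C²*(18 + M))
D(-86, o) - 29598 = 4*130²*(-18 - 1*(-86)) - 29598 = 4*16900*(-18 + 86) - 29598 = 4*16900*68 - 29598 = 4596800 - 29598 = 4567202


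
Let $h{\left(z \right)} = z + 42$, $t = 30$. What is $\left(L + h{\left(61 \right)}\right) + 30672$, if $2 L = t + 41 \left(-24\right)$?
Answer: $30298$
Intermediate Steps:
$L = -477$ ($L = \frac{30 + 41 \left(-24\right)}{2} = \frac{30 - 984}{2} = \frac{1}{2} \left(-954\right) = -477$)
$h{\left(z \right)} = 42 + z$
$\left(L + h{\left(61 \right)}\right) + 30672 = \left(-477 + \left(42 + 61\right)\right) + 30672 = \left(-477 + 103\right) + 30672 = -374 + 30672 = 30298$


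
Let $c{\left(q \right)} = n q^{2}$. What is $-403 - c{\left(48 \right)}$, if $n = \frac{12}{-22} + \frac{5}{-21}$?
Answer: $\frac{107977}{77} \approx 1402.3$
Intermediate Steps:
$n = - \frac{181}{231}$ ($n = 12 \left(- \frac{1}{22}\right) + 5 \left(- \frac{1}{21}\right) = - \frac{6}{11} - \frac{5}{21} = - \frac{181}{231} \approx -0.78355$)
$c{\left(q \right)} = - \frac{181 q^{2}}{231}$
$-403 - c{\left(48 \right)} = -403 - - \frac{181 \cdot 48^{2}}{231} = -403 - \left(- \frac{181}{231}\right) 2304 = -403 - - \frac{139008}{77} = -403 + \frac{139008}{77} = \frac{107977}{77}$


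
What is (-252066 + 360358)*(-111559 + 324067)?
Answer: 23012916336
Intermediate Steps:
(-252066 + 360358)*(-111559 + 324067) = 108292*212508 = 23012916336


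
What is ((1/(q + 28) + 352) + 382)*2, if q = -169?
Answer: 206986/141 ≈ 1468.0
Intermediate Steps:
((1/(q + 28) + 352) + 382)*2 = ((1/(-169 + 28) + 352) + 382)*2 = ((1/(-141) + 352) + 382)*2 = ((-1/141 + 352) + 382)*2 = (49631/141 + 382)*2 = (103493/141)*2 = 206986/141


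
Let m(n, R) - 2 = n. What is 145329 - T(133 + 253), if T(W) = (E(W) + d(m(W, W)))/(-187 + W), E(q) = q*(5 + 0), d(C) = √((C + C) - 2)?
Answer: 28918541/199 - 3*√86/199 ≈ 1.4532e+5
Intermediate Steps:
m(n, R) = 2 + n
d(C) = √(-2 + 2*C) (d(C) = √(2*C - 2) = √(-2 + 2*C))
E(q) = 5*q (E(q) = q*5 = 5*q)
T(W) = (√(2 + 2*W) + 5*W)/(-187 + W) (T(W) = (5*W + √(-2 + 2*(2 + W)))/(-187 + W) = (5*W + √(-2 + (4 + 2*W)))/(-187 + W) = (5*W + √(2 + 2*W))/(-187 + W) = (√(2 + 2*W) + 5*W)/(-187 + W))
145329 - T(133 + 253) = 145329 - (√(2 + 2*(133 + 253)) + 5*(133 + 253))/(-187 + (133 + 253)) = 145329 - (√(2 + 2*386) + 5*386)/(-187 + 386) = 145329 - (√(2 + 772) + 1930)/199 = 145329 - (√774 + 1930)/199 = 145329 - (3*√86 + 1930)/199 = 145329 - (1930 + 3*√86)/199 = 145329 - (1930/199 + 3*√86/199) = 145329 + (-1930/199 - 3*√86/199) = 28918541/199 - 3*√86/199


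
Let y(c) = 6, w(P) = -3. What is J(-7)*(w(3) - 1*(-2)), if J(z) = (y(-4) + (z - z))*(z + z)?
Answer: 84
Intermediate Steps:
J(z) = 12*z (J(z) = (6 + (z - z))*(z + z) = (6 + 0)*(2*z) = 6*(2*z) = 12*z)
J(-7)*(w(3) - 1*(-2)) = (12*(-7))*(-3 - 1*(-2)) = -84*(-3 + 2) = -84*(-1) = 84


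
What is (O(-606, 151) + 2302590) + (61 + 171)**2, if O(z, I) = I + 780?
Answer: 2357345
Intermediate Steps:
O(z, I) = 780 + I
(O(-606, 151) + 2302590) + (61 + 171)**2 = ((780 + 151) + 2302590) + (61 + 171)**2 = (931 + 2302590) + 232**2 = 2303521 + 53824 = 2357345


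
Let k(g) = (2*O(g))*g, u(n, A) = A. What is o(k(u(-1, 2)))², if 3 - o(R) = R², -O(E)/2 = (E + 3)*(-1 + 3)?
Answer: 40921609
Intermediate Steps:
O(E) = -12 - 4*E (O(E) = -2*(E + 3)*(-1 + 3) = -2*(3 + E)*2 = -2*(6 + 2*E) = -12 - 4*E)
k(g) = g*(-24 - 8*g) (k(g) = (2*(-12 - 4*g))*g = (-24 - 8*g)*g = g*(-24 - 8*g))
o(R) = 3 - R²
o(k(u(-1, 2)))² = (3 - (-8*2*(3 + 2))²)² = (3 - (-8*2*5)²)² = (3 - 1*(-80)²)² = (3 - 1*6400)² = (3 - 6400)² = (-6397)² = 40921609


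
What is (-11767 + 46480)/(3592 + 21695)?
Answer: 11571/8429 ≈ 1.3728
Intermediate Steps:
(-11767 + 46480)/(3592 + 21695) = 34713/25287 = 34713*(1/25287) = 11571/8429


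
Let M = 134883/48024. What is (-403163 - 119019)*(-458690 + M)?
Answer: 639034544124623/2668 ≈ 2.3952e+11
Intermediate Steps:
M = 14987/5336 (M = 134883*(1/48024) = 14987/5336 ≈ 2.8087)
(-403163 - 119019)*(-458690 + M) = (-403163 - 119019)*(-458690 + 14987/5336) = -522182*(-2447554853/5336) = 639034544124623/2668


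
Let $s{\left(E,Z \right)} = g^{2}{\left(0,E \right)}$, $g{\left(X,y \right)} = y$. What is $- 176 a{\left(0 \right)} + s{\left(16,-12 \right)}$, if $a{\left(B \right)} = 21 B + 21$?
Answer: $-3440$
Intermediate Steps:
$a{\left(B \right)} = 21 + 21 B$
$s{\left(E,Z \right)} = E^{2}$
$- 176 a{\left(0 \right)} + s{\left(16,-12 \right)} = - 176 \left(21 + 21 \cdot 0\right) + 16^{2} = - 176 \left(21 + 0\right) + 256 = \left(-176\right) 21 + 256 = -3696 + 256 = -3440$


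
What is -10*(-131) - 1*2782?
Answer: -1472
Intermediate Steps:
-10*(-131) - 1*2782 = 1310 - 2782 = -1472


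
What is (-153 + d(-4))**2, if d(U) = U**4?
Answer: 10609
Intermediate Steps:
(-153 + d(-4))**2 = (-153 + (-4)**4)**2 = (-153 + 256)**2 = 103**2 = 10609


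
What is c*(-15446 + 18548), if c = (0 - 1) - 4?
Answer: -15510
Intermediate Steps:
c = -5 (c = -1 - 4 = -5)
c*(-15446 + 18548) = -5*(-15446 + 18548) = -5*3102 = -15510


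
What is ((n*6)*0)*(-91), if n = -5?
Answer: 0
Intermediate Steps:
((n*6)*0)*(-91) = (-5*6*0)*(-91) = -30*0*(-91) = 0*(-91) = 0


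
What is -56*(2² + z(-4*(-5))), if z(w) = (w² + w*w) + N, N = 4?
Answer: -45248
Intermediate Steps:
z(w) = 4 + 2*w² (z(w) = (w² + w*w) + 4 = (w² + w²) + 4 = 2*w² + 4 = 4 + 2*w²)
-56*(2² + z(-4*(-5))) = -56*(2² + (4 + 2*(-4*(-5))²)) = -56*(4 + (4 + 2*20²)) = -56*(4 + (4 + 2*400)) = -56*(4 + (4 + 800)) = -56*(4 + 804) = -56*808 = -45248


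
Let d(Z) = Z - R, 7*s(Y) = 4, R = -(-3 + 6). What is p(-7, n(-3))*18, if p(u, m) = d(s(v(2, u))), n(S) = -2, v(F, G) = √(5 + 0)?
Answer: 450/7 ≈ 64.286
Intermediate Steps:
R = -3 (R = -1*3 = -3)
v(F, G) = √5
s(Y) = 4/7 (s(Y) = (⅐)*4 = 4/7)
d(Z) = 3 + Z (d(Z) = Z - 1*(-3) = Z + 3 = 3 + Z)
p(u, m) = 25/7 (p(u, m) = 3 + 4/7 = 25/7)
p(-7, n(-3))*18 = (25/7)*18 = 450/7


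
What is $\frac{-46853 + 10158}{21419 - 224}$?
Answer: $- \frac{7339}{4239} \approx -1.7313$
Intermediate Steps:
$\frac{-46853 + 10158}{21419 - 224} = - \frac{36695}{21195} = \left(-36695\right) \frac{1}{21195} = - \frac{7339}{4239}$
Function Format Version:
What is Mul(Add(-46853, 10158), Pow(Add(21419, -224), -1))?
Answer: Rational(-7339, 4239) ≈ -1.7313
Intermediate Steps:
Mul(Add(-46853, 10158), Pow(Add(21419, -224), -1)) = Mul(-36695, Pow(21195, -1)) = Mul(-36695, Rational(1, 21195)) = Rational(-7339, 4239)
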